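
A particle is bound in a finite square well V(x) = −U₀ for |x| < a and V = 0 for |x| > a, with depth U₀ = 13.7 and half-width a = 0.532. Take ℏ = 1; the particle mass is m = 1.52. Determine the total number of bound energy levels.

Define the well-strength parameter z₀ = (a/ℏ)√(2mU₀) = 0.532 × √(2·1.52·13.7) = 3.433.
The even/odd transcendental equations gain one root per π/2 in z₀, giving N = 1 + ⌊2z₀/π⌋ = 1 + ⌊2.186⌋ = 3.

N = 3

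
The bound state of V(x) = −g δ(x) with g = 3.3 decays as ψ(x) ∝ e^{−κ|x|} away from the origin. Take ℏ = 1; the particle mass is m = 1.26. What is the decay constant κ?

Integrate −(ℏ²/2m)ψ'' − gδ(x)ψ = Eψ from −ε to +ε: the ψ'' term gives ψ'(0⁺) − ψ'(0⁻) and the δ term gives −(2mg/ℏ²)ψ(0).
With ψ ∝ e^{−κ|x|} this yields −2κ = −2mg/ℏ², so κ = mg/ℏ² = 4.158.

κ = 4.16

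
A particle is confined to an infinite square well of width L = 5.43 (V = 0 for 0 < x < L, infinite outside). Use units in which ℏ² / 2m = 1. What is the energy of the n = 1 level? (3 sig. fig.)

The infinite-well eigenfunctions ψ_n = √(2/L) sin(nπx/L) vanish at both walls, giving E_n = n²π²ℏ²/(2mL²).
E_1 = 1² × π² / (2 × 0.5 × 5.43²) = 0.3347.

E = 0.335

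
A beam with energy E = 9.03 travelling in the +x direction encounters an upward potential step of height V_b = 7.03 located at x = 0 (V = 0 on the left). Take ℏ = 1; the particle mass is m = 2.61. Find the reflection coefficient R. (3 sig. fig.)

The wavenumbers are k₁ = √(2mE)/ℏ = 6.866 on the left and k₂ = √(2m(E − V_b))/ℏ = 3.231 on the right.
Continuity of ψ and ψ′ at the step yields the reflection amplitude r = (k₁ − k₂)/(k₁ + k₂) = 0.3600; thus R = |r|² = 0.1296, T = 0.8704.

R = 0.130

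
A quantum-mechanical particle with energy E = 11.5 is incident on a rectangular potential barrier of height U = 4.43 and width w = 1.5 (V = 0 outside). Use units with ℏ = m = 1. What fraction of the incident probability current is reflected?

Above the barrier the interior wavenumber is k₂ = √(2m(E − U))/ℏ = 3.760, giving phase k₂w = 5.640.
T = [1 + U² sin²(k₂w) / (4E(E − U))]⁻¹ = 1/1.022 = 0.979.
R = 1 − T = 0.0212.

R = 0.0212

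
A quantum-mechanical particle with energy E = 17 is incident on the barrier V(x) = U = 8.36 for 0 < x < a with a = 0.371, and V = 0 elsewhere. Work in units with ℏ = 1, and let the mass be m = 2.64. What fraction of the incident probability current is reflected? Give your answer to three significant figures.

Above the barrier the interior wavenumber is k₂ = √(2m(E − U))/ℏ = 6.754, giving phase k₂a = 2.506.
Matching at both interfaces gives T⁻¹ = 1 + U² sin²(k₂a) / [4E(E − U)] = 1.042, hence T = 0.960.
R = 1 − T = 0.0403.

R = 0.0403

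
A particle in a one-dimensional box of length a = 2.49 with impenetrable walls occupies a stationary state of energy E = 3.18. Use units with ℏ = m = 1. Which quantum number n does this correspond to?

n = 2

For an infinite well E_n = n²π²ℏ²/(2ma²), so n = (a/πℏ)√(2mE).
n = (2.49/π) × √(2 × 1 × 3.18) = 1.999 → n = 2.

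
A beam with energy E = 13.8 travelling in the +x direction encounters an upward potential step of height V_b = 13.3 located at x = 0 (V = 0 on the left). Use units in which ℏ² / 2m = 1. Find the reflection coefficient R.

On each side the TISE gives plane waves with k = √(2m(E − V))/ℏ: k₁ = √(2·½·13.8) = 3.715, k₂ = √(2·½·0.5) = 0.7071.
Continuity of ψ and ψ′ at the step yields the reflection amplitude r = (k₁ − k₂)/(k₁ + k₂) = 0.6802; thus R = |r|² = 0.4626, T = 0.5374.

R = 0.463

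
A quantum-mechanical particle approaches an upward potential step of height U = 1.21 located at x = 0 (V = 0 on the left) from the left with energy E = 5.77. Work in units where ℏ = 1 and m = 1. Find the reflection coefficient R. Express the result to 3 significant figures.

R = 0.00345

On each side the TISE gives plane waves with k = √(2m(E − V))/ℏ: k₁ = √(2·1·5.77) = 3.397, k₂ = √(2·1·4.56) = 3.020.
Continuity of ψ and ψ′ at the step yields the reflection amplitude r = (k₁ − k₂)/(k₁ + k₂) = 0.05877; thus R = |r|² = 0.003454, T = 0.9965.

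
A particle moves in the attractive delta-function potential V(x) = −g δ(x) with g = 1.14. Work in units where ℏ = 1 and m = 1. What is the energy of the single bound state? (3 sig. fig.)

For x ≠ 0 the bound state is ψ ∝ e^{−κ|x|}; integrating the TISE across the delta gives the cusp condition 2κ = 2mg/ℏ², so κ = 1.140.
Then E = −ℏ²κ²/(2m) = −mg²/(2ℏ²) = -0.6498.

E = -0.650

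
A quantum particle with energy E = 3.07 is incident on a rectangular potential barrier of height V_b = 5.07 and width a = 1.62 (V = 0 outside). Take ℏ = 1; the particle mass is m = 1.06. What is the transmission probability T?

Since E < V_b the interior solution is evanescent with decay constant κ = √(2m(V_b − E))/ℏ = 2.059.
κa = 3.336, sinh(κa) = 14.03.
Matching ψ, ψ′ at both faces gives T = [1 + V_b² sinh²(κa) / (4E(V_b − E))]⁻¹ = 1/207.1 = 0.00483.

T = 0.00483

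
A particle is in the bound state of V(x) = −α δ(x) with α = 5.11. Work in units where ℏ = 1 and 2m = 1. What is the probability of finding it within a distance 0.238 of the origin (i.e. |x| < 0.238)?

The normalised bound state is ψ = √κ e^{−κ|x|} with κ = mα/ℏ² = 2.555.
P(|x| < d) = ∫_{−d}^{d} κ e^{−2κ|x|} dx = 1 − e^{−2κd} = 1 − e^{−1.216} = 0.7036.

P = 0.704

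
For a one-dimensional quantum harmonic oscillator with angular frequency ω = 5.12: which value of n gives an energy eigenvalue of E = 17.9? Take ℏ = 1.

n = 3

Invert E_n = (n + ½)ℏω: n = E/ℏω − ½ = 2.996, so n = 3.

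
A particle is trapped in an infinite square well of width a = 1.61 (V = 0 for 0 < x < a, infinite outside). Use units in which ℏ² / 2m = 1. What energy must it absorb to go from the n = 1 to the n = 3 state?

ΔE = 30.5

E_n = n²π²ℏ²/(2ma²), so ΔE = (3² − 1²) π²ℏ²/(2ma²).
ΔE = 8 × π² / (2 × 0.5 × 1.61²) = 30.46.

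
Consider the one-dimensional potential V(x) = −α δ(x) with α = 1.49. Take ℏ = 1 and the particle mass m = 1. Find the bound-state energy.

E = -1.11

The bound state is ψ(x) = √κ e^{−κ|x|}. The derivative jump ψ'(0⁺) − ψ'(0⁻) = −(2mα/ℏ²)ψ(0) fixes κ = mα/ℏ² = 1.490.
Then E = −ℏ²κ²/(2m) = −mα²/(2ℏ²) = -1.110.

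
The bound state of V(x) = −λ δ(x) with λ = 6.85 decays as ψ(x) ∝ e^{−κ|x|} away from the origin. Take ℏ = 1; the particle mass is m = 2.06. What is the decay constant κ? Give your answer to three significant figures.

κ = 14.1

Integrate −(ℏ²/2m)ψ'' − λδ(x)ψ = Eψ from −ε to +ε: the ψ'' term gives ψ'(0⁺) − ψ'(0⁻) and the δ term gives −(2mλ/ℏ²)ψ(0).
With ψ ∝ e^{−κ|x|} this yields −2κ = −2mλ/ℏ², so κ = mλ/ℏ² = 14.11.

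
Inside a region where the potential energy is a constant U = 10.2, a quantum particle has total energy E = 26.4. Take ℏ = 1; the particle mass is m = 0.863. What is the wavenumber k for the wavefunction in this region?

k = 5.29

With E > U the solution is oscillatory, ψ ∝ e^{±ikx} with k = √(2m(E − U))/ℏ.
k = √(2 × 0.863 × 16.2) = 5.288.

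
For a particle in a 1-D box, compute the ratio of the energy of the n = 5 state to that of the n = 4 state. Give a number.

1.5625

Since E_n ∝ n², the ratio is (5/4)² = 1.5625.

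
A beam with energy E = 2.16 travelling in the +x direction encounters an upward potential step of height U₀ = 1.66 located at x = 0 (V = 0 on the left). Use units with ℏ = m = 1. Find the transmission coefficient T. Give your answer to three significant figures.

T = 0.877

On each side the TISE gives plane waves with k = √(2m(E − V))/ℏ: k₁ = √(2·1·2.16) = 2.078, k₂ = √(2·1·0.5) = 1.000.
Continuity of ψ and ψ′ at the step yields the reflection amplitude r = (k₁ − k₂)/(k₁ + k₂) = 0.3503; thus R = |r|² = 0.1227, T = 0.8773.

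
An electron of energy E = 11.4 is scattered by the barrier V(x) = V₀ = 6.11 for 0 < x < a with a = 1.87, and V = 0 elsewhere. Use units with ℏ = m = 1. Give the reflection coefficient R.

E > V₀: inside the barrier k₂ = √(2m(E − V₀))/ℏ = 3.253, k₂a = 6.083.
Matching at both interfaces gives T⁻¹ = 1 + V₀² sin²(k₂a) / [4E(E − V₀)] = 1.006, hence T = 0.994.
R = 1 − T = 0.00611.

R = 0.00611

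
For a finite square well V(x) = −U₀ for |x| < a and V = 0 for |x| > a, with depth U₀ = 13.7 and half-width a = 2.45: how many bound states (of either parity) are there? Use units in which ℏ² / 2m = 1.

Define the well-strength parameter z₀ = (a/ℏ)√(2mU₀) = 2.45 × √(2·0.5·13.7) = 9.068.
A new bound state (alternating even/odd) appears each time z₀ passes a multiple of π/2, so N = ⌊2z₀/π⌋ + 1 = ⌊5.773⌋ + 1 = 6.

N = 6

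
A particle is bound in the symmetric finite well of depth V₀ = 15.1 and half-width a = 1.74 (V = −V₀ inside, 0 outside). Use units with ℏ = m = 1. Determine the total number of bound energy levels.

N = 7

The dimensionless depth is z₀ = a√(2mV₀)/ℏ = 1.74 × √(30.20) = 9.562.
The even/odd transcendental equations gain one root per π/2 in z₀, giving N = 1 + ⌊2z₀/π⌋ = 1 + ⌊6.087⌋ = 7.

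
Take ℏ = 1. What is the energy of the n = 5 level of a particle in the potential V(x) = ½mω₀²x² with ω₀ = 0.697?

The oscillator eigenvalues are E_n = ℏω₀(n + ½), so E_5 = 0.697 × 5.5 = 3.834.

E = 3.83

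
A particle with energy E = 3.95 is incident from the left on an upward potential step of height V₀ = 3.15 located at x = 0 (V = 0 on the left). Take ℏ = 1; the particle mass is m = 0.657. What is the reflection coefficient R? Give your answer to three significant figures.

On each side the TISE gives plane waves with k = √(2m(E − V))/ℏ: k₁ = √(2·0.657·3.95) = 2.278, k₂ = √(2·0.657·0.8) = 1.025.
Continuity of ψ and ψ′ at the step yields the reflection amplitude r = (k₁ − k₂)/(k₁ + k₂) = 0.3793; thus R = |r|² = 0.1439, T = 0.8561.

R = 0.144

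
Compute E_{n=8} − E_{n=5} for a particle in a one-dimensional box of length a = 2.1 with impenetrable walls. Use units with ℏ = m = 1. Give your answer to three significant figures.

ΔE = 43.6

E_n = n²π²ℏ²/(2ma²), so ΔE = (8² − 5²) π²ℏ²/(2ma²).
ΔE = 39 × π² / (2 × 1 × 2.1²) = 43.64.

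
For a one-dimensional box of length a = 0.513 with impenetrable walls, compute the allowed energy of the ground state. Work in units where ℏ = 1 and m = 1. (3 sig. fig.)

E = 18.8

The infinite-well eigenfunctions ψ_n = √(2/a) sin(nπx/a) vanish at both walls, giving E_n = n²π²ℏ²/(2ma²).
E_1 = 1² × π² / (2 × 1 × 0.513²) = 18.75.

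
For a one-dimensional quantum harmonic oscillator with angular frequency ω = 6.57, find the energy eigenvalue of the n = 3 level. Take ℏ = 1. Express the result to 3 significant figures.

Using E_n = (n + ½)ℏω: E_3 = 3.5 × 6.57 = 23.00.

E = 23.0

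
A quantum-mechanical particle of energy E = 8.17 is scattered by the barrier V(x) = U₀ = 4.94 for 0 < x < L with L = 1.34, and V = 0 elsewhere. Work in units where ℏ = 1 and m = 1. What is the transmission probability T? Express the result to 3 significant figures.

T = 0.984

Above the barrier the interior wavenumber is k₂ = √(2m(E − U₀))/ℏ = 2.542, giving phase k₂L = 3.406.
Matching at both interfaces gives T⁻¹ = 1 + U₀² sin²(k₂L) / [4E(E − U₀)] = 1.016, hence T = 0.984.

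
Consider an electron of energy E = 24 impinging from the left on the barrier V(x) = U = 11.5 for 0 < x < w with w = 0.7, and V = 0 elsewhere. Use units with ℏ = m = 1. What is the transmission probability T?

E > U: inside the barrier k₂ = √(2m(E − U))/ℏ = 5.000, k₂w = 3.500.
T = [1 + U² sin²(k₂w) / (4E(E − U))]⁻¹ = 1/1.014 = 0.987.

T = 0.987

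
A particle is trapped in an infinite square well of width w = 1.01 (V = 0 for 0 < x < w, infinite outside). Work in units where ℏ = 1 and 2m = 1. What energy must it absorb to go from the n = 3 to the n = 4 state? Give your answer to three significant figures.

E_n = n²π²ℏ²/(2mw²), so ΔE = (4² − 3²) π²ℏ²/(2mw²).
ΔE = 7 × π² / (2 × 0.5 × 1.01²) = 67.73.

ΔE = 67.7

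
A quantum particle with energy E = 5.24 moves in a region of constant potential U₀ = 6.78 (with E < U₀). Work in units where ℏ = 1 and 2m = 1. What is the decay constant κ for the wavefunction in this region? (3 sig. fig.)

Since E < U₀ the TISE in this region is ψ'' = κ²ψ with κ = √(2m(U₀ − E))/ℏ.
κ = √(2 × 0.5 × 1.54) = 1.241.

κ = 1.24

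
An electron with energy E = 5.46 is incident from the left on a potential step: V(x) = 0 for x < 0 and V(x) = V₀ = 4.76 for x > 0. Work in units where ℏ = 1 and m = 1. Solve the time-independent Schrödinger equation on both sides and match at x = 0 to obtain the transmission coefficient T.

T = 0.777

On each side the TISE gives plane waves with k = √(2m(E − V))/ℏ: k₁ = √(2·1·5.46) = 3.305, k₂ = √(2·1·0.7) = 1.183.
Continuity of ψ and ψ′ at the step yields the reflection amplitude r = (k₁ − k₂)/(k₁ + k₂) = 0.4727; thus R = |r|² = 0.2234, T = 0.7766.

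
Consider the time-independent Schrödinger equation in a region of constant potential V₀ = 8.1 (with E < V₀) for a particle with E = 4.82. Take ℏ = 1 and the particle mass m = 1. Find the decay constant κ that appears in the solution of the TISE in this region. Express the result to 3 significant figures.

κ = 2.56

Since E < V₀ the TISE in this region is ψ'' = κ²ψ with κ = √(2m(V₀ − E))/ℏ.
κ = √(2 × 1 × 3.28) = 2.561.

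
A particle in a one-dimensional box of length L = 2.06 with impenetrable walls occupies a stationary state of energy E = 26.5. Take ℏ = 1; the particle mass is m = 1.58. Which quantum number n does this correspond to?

For an infinite well E_n = n²π²ℏ²/(2mL²), so n = (L/πℏ)√(2mE).
n = (2.06/π) × √(2 × 1.58 × 26.5) = 6.000 → n = 6.

n = 6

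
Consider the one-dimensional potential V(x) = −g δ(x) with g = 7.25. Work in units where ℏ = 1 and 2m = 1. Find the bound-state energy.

For x ≠ 0 the bound state is ψ ∝ e^{−κ|x|}; integrating the TISE across the delta gives the cusp condition 2κ = 2mg/ℏ², so κ = 3.625.
Then E = −ℏ²κ²/(2m) = −mg²/(2ℏ²) = -13.14.

E = -13.1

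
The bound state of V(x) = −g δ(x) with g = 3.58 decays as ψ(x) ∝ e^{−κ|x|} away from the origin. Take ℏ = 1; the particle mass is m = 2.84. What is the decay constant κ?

Integrating the TISE across x = 0 gives the cusp condition ψ'(0⁺) − ψ'(0⁻) = −(2mg/ℏ²)ψ(0).
With ψ ∝ e^{−κ|x|} this yields −2κ = −2mg/ℏ², so κ = mg/ℏ² = 10.17.

κ = 10.2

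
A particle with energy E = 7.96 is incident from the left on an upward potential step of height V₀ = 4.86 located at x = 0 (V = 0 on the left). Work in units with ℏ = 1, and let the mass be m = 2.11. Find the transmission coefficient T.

T = 0.946

On each side the TISE gives plane waves with k = √(2m(E − V))/ℏ: k₁ = √(2·2.11·7.96) = 5.796, k₂ = √(2·2.11·3.1) = 3.617.
Matching ψ and ψ′ at x = 0 gives r = (k₁ − k₂)/(k₁ + k₂), so R = r² = 0.05358 and T = 1 − R = 0.9464.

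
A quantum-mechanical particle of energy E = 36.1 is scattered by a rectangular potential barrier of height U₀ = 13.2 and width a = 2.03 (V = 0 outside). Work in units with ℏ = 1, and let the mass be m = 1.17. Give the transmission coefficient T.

E > U₀: inside the barrier k₂ = √(2m(E − U₀))/ℏ = 7.320, k₂a = 14.86.
Matching at both interfaces gives T⁻¹ = 1 + U₀² sin²(k₂a) / [4E(E − U₀)] = 1.030, hence T = 0.971.

T = 0.971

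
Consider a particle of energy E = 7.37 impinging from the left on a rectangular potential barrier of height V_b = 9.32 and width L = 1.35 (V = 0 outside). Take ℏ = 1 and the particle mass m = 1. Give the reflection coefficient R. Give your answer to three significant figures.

Since E < V_b the interior solution is evanescent with decay constant κ = √(2m(V_b − E))/ℏ = 1.975.
κL = 2.666, sinh(κL) = 7.157.
The exact tunnelling result is T⁻¹ = 1 + V_b² sinh²(κL) / [4E(V_b − E)] = 78.39, so T = 0.0128.
R = 1 − T = 0.987.

R = 0.987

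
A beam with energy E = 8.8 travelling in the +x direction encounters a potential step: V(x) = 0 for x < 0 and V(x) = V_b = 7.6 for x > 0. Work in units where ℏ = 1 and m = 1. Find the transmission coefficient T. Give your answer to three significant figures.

T = 0.788

The wavenumbers are k₁ = √(2mE)/ℏ = 4.195 on the left and k₂ = √(2m(E − V_b))/ℏ = 1.549 on the right.
Continuity of ψ and ψ′ at the step yields the reflection amplitude r = (k₁ − k₂)/(k₁ + k₂) = 0.4606; thus R = |r|² = 0.2122, T = 0.7878.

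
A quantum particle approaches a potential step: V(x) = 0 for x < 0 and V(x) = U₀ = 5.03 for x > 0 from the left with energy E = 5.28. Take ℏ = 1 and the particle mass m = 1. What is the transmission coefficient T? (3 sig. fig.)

The wavenumbers are k₁ = √(2mE)/ℏ = 3.250 on the left and k₂ = √(2m(E − U₀))/ℏ = 0.7071 on the right.
Continuity of ψ and ψ′ at the step yields the reflection amplitude r = (k₁ − k₂)/(k₁ + k₂) = 0.6426; thus R = |r|² = 0.4129, T = 0.5871.

T = 0.587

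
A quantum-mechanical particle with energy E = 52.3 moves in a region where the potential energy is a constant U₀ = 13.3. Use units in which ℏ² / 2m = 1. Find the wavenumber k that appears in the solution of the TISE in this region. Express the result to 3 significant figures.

With E > U₀ the solution is oscillatory, ψ ∝ e^{±ikx} with k = √(2m(E − U₀))/ℏ.
k = √(2 × 0.5 × 39) = 6.245.

k = 6.24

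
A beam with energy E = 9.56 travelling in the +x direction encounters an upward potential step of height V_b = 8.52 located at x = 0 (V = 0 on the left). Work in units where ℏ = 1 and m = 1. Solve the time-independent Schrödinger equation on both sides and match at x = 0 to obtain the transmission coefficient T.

On each side the TISE gives plane waves with k = √(2m(E − V))/ℏ: k₁ = √(2·1·9.56) = 4.373, k₂ = √(2·1·1.04) = 1.442.
Matching ψ and ψ′ at x = 0 gives r = (k₁ − k₂)/(k₁ + k₂), so R = r² = 0.2540 and T = 1 − R = 0.7460.

T = 0.746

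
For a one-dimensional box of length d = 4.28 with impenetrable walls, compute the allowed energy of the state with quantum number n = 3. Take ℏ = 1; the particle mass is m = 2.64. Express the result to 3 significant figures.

E = 0.918

The infinite-well eigenfunctions ψ_n = √(2/d) sin(nπx/d) vanish at both walls, giving E_n = n²π²ℏ²/(2md²).
E_3 = 3² × π² / (2 × 2.64 × 4.28²) = 0.9184.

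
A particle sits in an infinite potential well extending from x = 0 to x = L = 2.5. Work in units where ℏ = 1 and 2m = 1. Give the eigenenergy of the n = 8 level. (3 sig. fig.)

E = 101

The infinite-well eigenfunctions ψ_n = √(2/L) sin(nπx/L) vanish at both walls, giving E_n = n²π²ℏ²/(2mL²).
E_8 = 8² × π² / (2 × 0.5 × 2.5²) = 101.1.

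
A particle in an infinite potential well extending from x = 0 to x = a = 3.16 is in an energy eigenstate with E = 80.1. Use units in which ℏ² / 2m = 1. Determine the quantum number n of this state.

From E_n = n²π²ℏ²/(2ma²) invert to n = √(2ma²E)/(πℏ).
n = (3.16/π) × √(2 × 0.5 × 80.1) = 9.002 → n = 9.

n = 9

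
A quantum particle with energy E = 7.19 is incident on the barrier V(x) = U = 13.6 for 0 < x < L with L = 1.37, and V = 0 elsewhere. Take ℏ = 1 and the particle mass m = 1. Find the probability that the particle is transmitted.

E < U: inside the barrier ψ ∝ e^{±κx} with κ = √(2m(U − E))/ℏ = 3.581.
κL = 4.905, sinh(κL) = 67.50.
Matching ψ, ψ′ at both faces gives T = [1 + U² sinh²(κL) / (4E(U − E))]⁻¹ = 1/4572 = 0.000219.

T = 0.000219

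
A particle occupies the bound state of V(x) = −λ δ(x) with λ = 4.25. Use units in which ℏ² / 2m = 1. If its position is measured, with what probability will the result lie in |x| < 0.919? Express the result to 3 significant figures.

The normalised bound state is ψ = √κ e^{−κ|x|} with κ = mλ/ℏ² = 2.125.
P(|x| < d) = ∫_{−d}^{d} κ e^{−2κ|x|} dx = 1 − e^{−2κd} = 1 − e^{−3.906} = 0.9799.

P = 0.980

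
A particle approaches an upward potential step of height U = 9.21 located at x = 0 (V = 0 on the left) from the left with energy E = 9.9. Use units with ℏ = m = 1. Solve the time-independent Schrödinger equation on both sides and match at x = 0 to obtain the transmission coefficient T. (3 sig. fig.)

T = 0.661

On each side the TISE gives plane waves with k = √(2m(E − V))/ℏ: k₁ = √(2·1·9.9) = 4.450, k₂ = √(2·1·0.69) = 1.175.
Matching ψ and ψ′ at x = 0 gives r = (k₁ − k₂)/(k₁ + k₂), so R = r² = 0.3390 and T = 1 − R = 0.6610.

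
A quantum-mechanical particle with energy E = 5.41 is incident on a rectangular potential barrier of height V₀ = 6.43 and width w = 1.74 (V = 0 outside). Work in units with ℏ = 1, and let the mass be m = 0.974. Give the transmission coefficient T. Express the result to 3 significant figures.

T = 0.0158

Since E < V₀ the interior solution is evanescent with decay constant κ = √(2m(V₀ − E))/ℏ = 1.410.
κw = 2.453, sinh(κw) = 5.767.
Matching ψ, ψ′ at both faces gives T = [1 + V₀² sinh²(κw) / (4E(V₀ − E))]⁻¹ = 1/63.29 = 0.0158.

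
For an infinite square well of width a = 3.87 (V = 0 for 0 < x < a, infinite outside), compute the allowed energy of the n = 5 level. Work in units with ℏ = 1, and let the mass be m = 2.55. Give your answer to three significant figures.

E = 3.23

The infinite-well eigenfunctions ψ_n = √(2/a) sin(nπx/a) vanish at both walls, giving E_n = n²π²ℏ²/(2ma²).
E_5 = 5² × π² / (2 × 2.55 × 3.87²) = 3.230.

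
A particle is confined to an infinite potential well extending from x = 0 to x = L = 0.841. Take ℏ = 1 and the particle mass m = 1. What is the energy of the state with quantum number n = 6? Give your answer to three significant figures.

Requiring ψ(0) = ψ(L) = 0 quantises k = nπ/L, hence E_n = ℏ²k²/2m = n²π²ℏ²/(2mL²).
E_6 = 6² × π² / (2 × 1 × 0.841²) = 251.2.

E = 251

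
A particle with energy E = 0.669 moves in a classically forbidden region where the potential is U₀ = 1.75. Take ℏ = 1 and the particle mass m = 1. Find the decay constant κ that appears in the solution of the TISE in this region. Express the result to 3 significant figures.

Since E < U₀ the TISE in this region is ψ'' = κ²ψ with κ = √(2m(U₀ − E))/ℏ.
κ = √(2 × 1 × 1.081) = 1.470.

κ = 1.47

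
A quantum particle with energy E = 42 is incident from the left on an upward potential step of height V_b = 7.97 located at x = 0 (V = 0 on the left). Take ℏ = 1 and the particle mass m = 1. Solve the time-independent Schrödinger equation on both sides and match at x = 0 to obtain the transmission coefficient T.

T = 0.997

The wavenumbers are k₁ = √(2mE)/ℏ = 9.165 on the left and k₂ = √(2m(E − V_b))/ℏ = 8.250 on the right.
Matching ψ and ψ′ at x = 0 gives r = (k₁ − k₂)/(k₁ + k₂), so R = r² = 0.002762 and T = 1 − R = 0.9972.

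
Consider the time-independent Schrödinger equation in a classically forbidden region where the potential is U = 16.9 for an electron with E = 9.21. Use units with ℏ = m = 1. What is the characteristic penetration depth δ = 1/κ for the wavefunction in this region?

Since E < U the TISE in this region is ψ'' = κ²ψ with κ = √(2m(U − E))/ℏ.
κ = √(2 × 1 × 7.69) = 3.922. The penetration depth is δ = 1/κ = 0.255.

δ = 0.255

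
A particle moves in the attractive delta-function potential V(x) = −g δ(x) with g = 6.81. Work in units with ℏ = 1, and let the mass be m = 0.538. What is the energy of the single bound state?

The bound state is ψ(x) = √κ e^{−κ|x|}. The derivative jump ψ'(0⁺) − ψ'(0⁻) = −(2mg/ℏ²)ψ(0) fixes κ = mg/ℏ² = 3.664.
Then E = −ℏ²κ²/(2m) = −mg²/(2ℏ²) = -12.48.

E = -12.5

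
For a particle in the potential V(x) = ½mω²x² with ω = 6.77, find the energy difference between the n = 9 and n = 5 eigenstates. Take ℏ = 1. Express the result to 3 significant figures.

ΔE = 27.1

E_n = ℏω(n + ½), so ΔE = (9 − 5) ℏω = 4 × 6.77 = 27.08.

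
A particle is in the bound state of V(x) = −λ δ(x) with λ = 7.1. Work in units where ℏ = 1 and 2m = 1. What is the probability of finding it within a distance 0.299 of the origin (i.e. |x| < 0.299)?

P = 0.880

The normalised bound state is ψ = √κ e^{−κ|x|} with κ = mλ/ℏ² = 3.550.
P(|x| < d) = ∫_{−d}^{d} κ e^{−2κ|x|} dx = 1 − e^{−2κd} = 1 − e^{−2.123} = 0.8803.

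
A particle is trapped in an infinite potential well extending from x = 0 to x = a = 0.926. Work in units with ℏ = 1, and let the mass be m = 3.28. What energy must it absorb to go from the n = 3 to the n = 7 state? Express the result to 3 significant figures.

E_n = n²π²ℏ²/(2ma²), so ΔE = (7² − 3²) π²ℏ²/(2ma²).
ΔE = 40 × π² / (2 × 3.28 × 0.926²) = 70.18.

ΔE = 70.2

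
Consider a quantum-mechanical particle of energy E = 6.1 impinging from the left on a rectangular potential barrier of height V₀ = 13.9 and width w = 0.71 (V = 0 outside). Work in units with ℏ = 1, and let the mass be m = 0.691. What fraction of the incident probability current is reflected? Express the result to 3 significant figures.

Since E < V₀ the interior solution is evanescent with decay constant κ = √(2m(V₀ − E))/ℏ = 3.283.
κw = 2.331, sinh(κw) = 5.096.
Matching ψ, ψ′ at both faces gives T = [1 + V₀² sinh²(κw) / (4E(V₀ − E))]⁻¹ = 1/27.36 = 0.0365.
R = 1 − T = 0.963.

R = 0.963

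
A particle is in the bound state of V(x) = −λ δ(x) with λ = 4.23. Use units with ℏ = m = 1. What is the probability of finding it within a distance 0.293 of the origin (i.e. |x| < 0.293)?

The normalised bound state is ψ = √κ e^{−κ|x|} with κ = mλ/ℏ² = 4.230.
P(|x| < d) = ∫_{−d}^{d} κ e^{−2κ|x|} dx = 1 − e^{−2κd} = 1 − e^{−2.479} = 0.9162.

P = 0.916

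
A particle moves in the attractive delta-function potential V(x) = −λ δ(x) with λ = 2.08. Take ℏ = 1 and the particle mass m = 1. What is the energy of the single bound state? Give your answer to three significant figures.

The bound state is ψ(x) = √κ e^{−κ|x|}. The derivative jump ψ'(0⁺) − ψ'(0⁻) = −(2mλ/ℏ²)ψ(0) fixes κ = mλ/ℏ² = 2.080.
Then E = −ℏ²κ²/(2m) = −mλ²/(2ℏ²) = -2.163.

E = -2.16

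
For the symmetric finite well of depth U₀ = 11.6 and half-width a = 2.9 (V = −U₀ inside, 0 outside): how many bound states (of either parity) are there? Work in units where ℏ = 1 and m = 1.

The dimensionless depth is z₀ = a√(2mU₀)/ℏ = 2.9 × √(23.20) = 13.97.
The even/odd transcendental equations gain one root per π/2 in z₀, giving N = 1 + ⌊2z₀/π⌋ = 1 + ⌊8.892⌋ = 9.

N = 9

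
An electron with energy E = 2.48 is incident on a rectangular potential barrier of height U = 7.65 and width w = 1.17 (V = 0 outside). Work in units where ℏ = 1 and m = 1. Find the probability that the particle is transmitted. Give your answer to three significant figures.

E < U: inside the barrier ψ ∝ e^{±κx} with κ = √(2m(U − E))/ℏ = 3.216.
κw = 3.762, sinh(κw) = 21.51.
The exact tunnelling result is T⁻¹ = 1 + U² sinh²(κw) / [4E(U − E)] = 529.0, so T = 0.00189.

T = 0.00189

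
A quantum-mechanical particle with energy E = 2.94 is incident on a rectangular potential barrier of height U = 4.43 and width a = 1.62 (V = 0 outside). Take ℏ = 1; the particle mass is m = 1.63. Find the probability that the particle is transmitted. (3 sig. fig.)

T = 0.00283

E < U: inside the barrier ψ ∝ e^{±κx} with κ = √(2m(U − E))/ℏ = 2.204.
κa = 3.570, sinh(κa) = 17.75.
The exact tunnelling result is T⁻¹ = 1 + U² sinh²(κa) / [4E(U − E)] = 353.9, so T = 0.00283.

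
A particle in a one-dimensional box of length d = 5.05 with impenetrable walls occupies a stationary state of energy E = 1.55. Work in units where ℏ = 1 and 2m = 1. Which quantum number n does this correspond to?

For an infinite well E_n = n²π²ℏ²/(2md²), so n = (d/πℏ)√(2mE).
n = (5.05/π) × √(2 × 0.5 × 1.55) = 2.001 → n = 2.

n = 2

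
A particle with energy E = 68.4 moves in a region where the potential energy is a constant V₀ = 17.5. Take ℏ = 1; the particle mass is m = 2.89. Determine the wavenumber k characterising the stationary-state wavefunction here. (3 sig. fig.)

With E > V₀ the solution is oscillatory, ψ ∝ e^{±ikx} with k = √(2m(E − V₀))/ℏ.
k = √(2 × 2.89 × 50.9) = 17.15.

k = 17.2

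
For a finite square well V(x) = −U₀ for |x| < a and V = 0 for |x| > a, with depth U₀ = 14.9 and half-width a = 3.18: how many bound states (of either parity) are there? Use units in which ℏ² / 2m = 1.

The dimensionless depth is z₀ = a√(2mU₀)/ℏ = 3.18 × √(14.90) = 12.27.
The even/odd transcendental equations gain one root per π/2 in z₀, giving N = 1 + ⌊2z₀/π⌋ = 1 + ⌊7.814⌋ = 8.

N = 8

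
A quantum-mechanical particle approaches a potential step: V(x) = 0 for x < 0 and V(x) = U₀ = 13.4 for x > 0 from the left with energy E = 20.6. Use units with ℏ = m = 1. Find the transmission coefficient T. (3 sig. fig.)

On each side the TISE gives plane waves with k = √(2m(E − V))/ℏ: k₁ = √(2·1·20.6) = 6.419, k₂ = √(2·1·7.2) = 3.795.
Matching ψ and ψ′ at x = 0 gives r = (k₁ − k₂)/(k₁ + k₂), so R = r² = 0.06601 and T = 1 − R = 0.9340.

T = 0.934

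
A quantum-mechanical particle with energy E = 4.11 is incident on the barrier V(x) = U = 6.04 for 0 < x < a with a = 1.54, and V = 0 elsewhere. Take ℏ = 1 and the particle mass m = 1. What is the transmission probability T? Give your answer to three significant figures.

Since E < U the interior solution is evanescent with decay constant κ = √(2m(U − E))/ℏ = 1.965.
κa = 3.026, sinh(κa) = 10.28.
The exact tunnelling result is T⁻¹ = 1 + U² sinh²(κa) / [4E(U − E)] = 122.5, so T = 0.00816.

T = 0.00816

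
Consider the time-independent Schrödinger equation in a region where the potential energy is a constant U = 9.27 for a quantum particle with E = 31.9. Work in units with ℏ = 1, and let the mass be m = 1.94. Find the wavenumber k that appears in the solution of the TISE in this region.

With E > U the solution is oscillatory, ψ ∝ e^{±ikx} with k = √(2m(E − U))/ℏ.
k = √(2 × 1.94 × 22.63) = 9.370.

k = 9.37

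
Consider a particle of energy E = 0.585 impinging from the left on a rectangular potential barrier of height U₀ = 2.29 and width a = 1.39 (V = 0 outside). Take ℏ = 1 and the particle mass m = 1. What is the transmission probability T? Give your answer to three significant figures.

Since E < U₀ the interior solution is evanescent with decay constant κ = √(2m(U₀ − E))/ℏ = 1.847.
κa = 2.567, sinh(κa) = 6.474.
The exact tunnelling result is T⁻¹ = 1 + U₀² sinh²(κa) / [4E(U₀ − E)] = 56.08, so T = 0.0178.

T = 0.0178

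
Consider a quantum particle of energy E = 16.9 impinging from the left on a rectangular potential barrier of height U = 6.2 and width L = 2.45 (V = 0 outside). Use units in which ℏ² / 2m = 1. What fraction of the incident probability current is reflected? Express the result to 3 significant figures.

E > U: inside the barrier k₂ = √(2m(E − U))/ℏ = 3.271, k₂L = 8.014.
Matching at both interfaces gives T⁻¹ = 1 + U² sin²(k₂L) / [4E(E − U)] = 1.052, hence T = 0.951.
R = 1 − T = 0.0492.

R = 0.0492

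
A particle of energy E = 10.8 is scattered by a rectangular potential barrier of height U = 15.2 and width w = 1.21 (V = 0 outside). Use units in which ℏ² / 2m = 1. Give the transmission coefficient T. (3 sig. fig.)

E < U: inside the barrier ψ ∝ e^{±κx} with κ = √(2m(U − E))/ℏ = 2.098.
κw = 2.538, sinh(κw) = 6.288.
The exact tunnelling result is T⁻¹ = 1 + U² sinh²(κw) / [4E(U − E)] = 49.07, so T = 0.0204.

T = 0.0204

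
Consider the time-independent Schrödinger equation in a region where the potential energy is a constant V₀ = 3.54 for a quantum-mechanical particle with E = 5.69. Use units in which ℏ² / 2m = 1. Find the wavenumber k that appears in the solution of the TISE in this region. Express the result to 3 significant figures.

k = 1.47

With E > V₀ the solution is oscillatory, ψ ∝ e^{±ikx} with k = √(2m(E − V₀))/ℏ.
k = √(2 × 0.5 × 2.15) = 1.466.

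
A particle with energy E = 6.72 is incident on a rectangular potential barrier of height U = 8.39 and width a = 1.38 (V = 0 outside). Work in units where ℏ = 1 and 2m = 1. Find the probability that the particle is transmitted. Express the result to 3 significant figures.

T = 0.0709

E < U: inside the barrier ψ ∝ e^{±κx} with κ = √(2m(U − E))/ℏ = 1.292.
κa = 1.783, sinh(κa) = 2.891.
Matching ψ, ψ′ at both faces gives T = [1 + U² sinh²(κa) / (4E(U − E))]⁻¹ = 1/14.10 = 0.0709.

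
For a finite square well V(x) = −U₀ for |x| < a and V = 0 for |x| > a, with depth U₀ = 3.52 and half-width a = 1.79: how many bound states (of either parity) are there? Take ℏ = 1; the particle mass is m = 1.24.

N = 4

Define the well-strength parameter z₀ = (a/ℏ)√(2mU₀) = 1.79 × √(2·1.24·3.52) = 5.289.
The even/odd transcendental equations gain one root per π/2 in z₀, giving N = 1 + ⌊2z₀/π⌋ = 1 + ⌊3.367⌋ = 4.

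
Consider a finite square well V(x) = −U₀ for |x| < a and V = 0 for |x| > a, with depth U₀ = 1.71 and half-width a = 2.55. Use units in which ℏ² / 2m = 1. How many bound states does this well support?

N = 3

Define the well-strength parameter z₀ = (a/ℏ)√(2mU₀) = 2.55 × √(2·0.5·1.71) = 3.335.
The even/odd transcendental equations gain one root per π/2 in z₀, giving N = 1 + ⌊2z₀/π⌋ = 1 + ⌊2.123⌋ = 3.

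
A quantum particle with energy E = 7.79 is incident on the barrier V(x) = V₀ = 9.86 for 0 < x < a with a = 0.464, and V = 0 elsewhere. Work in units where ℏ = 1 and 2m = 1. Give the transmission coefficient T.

Since E < V₀ the interior solution is evanescent with decay constant κ = √(2m(V₀ − E))/ℏ = 1.439.
κa = 0.6676, sinh(κa) = 0.7183.
The exact tunnelling result is T⁻¹ = 1 + V₀² sinh²(κa) / [4E(V₀ − E)] = 1.778, so T = 0.563.

T = 0.563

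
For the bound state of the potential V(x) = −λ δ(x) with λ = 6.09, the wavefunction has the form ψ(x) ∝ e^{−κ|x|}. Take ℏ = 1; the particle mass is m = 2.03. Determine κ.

Integrating the TISE across x = 0 gives the cusp condition ψ'(0⁺) − ψ'(0⁻) = −(2mλ/ℏ²)ψ(0).
With ψ ∝ e^{−κ|x|} this yields −2κ = −2mλ/ℏ², so κ = mλ/ℏ² = 12.36.

κ = 12.4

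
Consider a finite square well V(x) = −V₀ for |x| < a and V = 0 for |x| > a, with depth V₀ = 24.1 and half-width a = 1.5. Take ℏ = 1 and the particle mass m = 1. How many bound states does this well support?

N = 7

Define the well-strength parameter z₀ = (a/ℏ)√(2mV₀) = 1.5 × √(2·1·24.1) = 10.41.
A new bound state (alternating even/odd) appears each time z₀ passes a multiple of π/2, so N = ⌊2z₀/π⌋ + 1 = ⌊6.630⌋ + 1 = 7.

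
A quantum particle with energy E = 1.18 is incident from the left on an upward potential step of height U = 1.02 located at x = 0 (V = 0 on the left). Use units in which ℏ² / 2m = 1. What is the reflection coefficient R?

The wavenumbers are k₁ = √(2mE)/ℏ = 1.086 on the left and k₂ = √(2m(E − U))/ℏ = 0.4000 on the right.
Continuity of ψ and ψ′ at the step yields the reflection amplitude r = (k₁ − k₂)/(k₁ + k₂) = 0.4617; thus R = |r|² = 0.2132, T = 0.7868.

R = 0.213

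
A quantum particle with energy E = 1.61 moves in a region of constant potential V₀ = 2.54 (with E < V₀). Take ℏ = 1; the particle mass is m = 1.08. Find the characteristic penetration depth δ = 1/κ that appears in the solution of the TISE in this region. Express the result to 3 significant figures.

Since E < V₀ the TISE in this region is ψ'' = κ²ψ with κ = √(2m(V₀ − E))/ℏ.
κ = √(2 × 1.08 × 0.93) = 1.417. The penetration depth is δ = 1/κ = 0.706.

δ = 0.706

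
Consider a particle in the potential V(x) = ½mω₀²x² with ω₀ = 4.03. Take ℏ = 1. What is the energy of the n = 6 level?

Using E_n = (n + ½)ℏω₀: E_6 = 6.5 × 4.03 = 26.20.

E = 26.2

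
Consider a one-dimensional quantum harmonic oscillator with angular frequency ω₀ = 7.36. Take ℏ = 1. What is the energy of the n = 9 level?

Using E_n = (n + ½)ℏω₀: E_9 = 9.5 × 7.36 = 69.92.

E = 69.9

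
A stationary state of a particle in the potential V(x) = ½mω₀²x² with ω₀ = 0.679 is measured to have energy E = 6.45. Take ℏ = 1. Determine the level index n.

n = 9

Invert E_n = (n + ½)ℏω₀: n = E/ℏω₀ − ½ = 8.999, so n = 9.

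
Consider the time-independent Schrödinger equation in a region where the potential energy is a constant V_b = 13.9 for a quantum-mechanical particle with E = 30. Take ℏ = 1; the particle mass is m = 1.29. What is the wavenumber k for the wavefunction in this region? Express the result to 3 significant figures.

k = 6.44

With E > V_b the solution is oscillatory, ψ ∝ e^{±ikx} with k = √(2m(E − V_b))/ℏ.
k = √(2 × 1.29 × 16.1) = 6.445.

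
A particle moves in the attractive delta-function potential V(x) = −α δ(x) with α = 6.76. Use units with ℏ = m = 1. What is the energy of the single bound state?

The bound state is ψ(x) = √κ e^{−κ|x|}. The derivative jump ψ'(0⁺) − ψ'(0⁻) = −(2mα/ℏ²)ψ(0) fixes κ = mα/ℏ² = 6.760.
Then E = −ℏ²κ²/(2m) = −mα²/(2ℏ²) = -22.85.

E = -22.8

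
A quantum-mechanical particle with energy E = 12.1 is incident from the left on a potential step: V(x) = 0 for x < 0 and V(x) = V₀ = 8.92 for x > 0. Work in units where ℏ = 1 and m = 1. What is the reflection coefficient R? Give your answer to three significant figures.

The wavenumbers are k₁ = √(2mE)/ℏ = 4.919 on the left and k₂ = √(2m(E − V₀))/ℏ = 2.522 on the right.
Matching ψ and ψ′ at x = 0 gives r = (k₁ − k₂)/(k₁ + k₂), so R = r² = 0.1038 and T = 1 − R = 0.8962.

R = 0.104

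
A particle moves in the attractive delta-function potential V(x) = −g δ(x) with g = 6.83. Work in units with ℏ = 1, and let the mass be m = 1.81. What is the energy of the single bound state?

E = -42.2

The bound state is ψ(x) = √κ e^{−κ|x|}. The derivative jump ψ'(0⁺) − ψ'(0⁻) = −(2mg/ℏ²)ψ(0) fixes κ = mg/ℏ² = 12.36.
Then E = −ℏ²κ²/(2m) = −mg²/(2ℏ²) = -42.22.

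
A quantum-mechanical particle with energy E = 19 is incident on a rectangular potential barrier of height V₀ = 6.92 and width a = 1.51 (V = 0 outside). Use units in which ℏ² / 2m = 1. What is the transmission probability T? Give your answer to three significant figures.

E > V₀: inside the barrier k₂ = √(2m(E − V₀))/ℏ = 3.476, k₂a = 5.248.
T = [1 + V₀² sin²(k₂a) / (4E(E − V₀))]⁻¹ = 1/1.039 = 0.963.

T = 0.963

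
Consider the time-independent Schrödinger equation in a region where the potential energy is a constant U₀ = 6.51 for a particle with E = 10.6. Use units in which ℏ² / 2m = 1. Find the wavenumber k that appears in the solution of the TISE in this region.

k = 2.02

With E > U₀ the solution is oscillatory, ψ ∝ e^{±ikx} with k = √(2m(E − U₀))/ℏ.
k = √(2 × 0.5 × 4.09) = 2.022.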